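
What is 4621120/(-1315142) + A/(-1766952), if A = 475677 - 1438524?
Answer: -383278705387/129099599288 ≈ -2.9689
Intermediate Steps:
A = -962847
4621120/(-1315142) + A/(-1766952) = 4621120/(-1315142) - 962847/(-1766952) = 4621120*(-1/1315142) - 962847*(-1/1766952) = -2310560/657571 + 106983/196328 = -383278705387/129099599288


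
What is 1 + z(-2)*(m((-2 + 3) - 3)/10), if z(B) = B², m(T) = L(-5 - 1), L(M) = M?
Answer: -7/5 ≈ -1.4000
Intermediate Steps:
m(T) = -6 (m(T) = -5 - 1 = -6)
1 + z(-2)*(m((-2 + 3) - 3)/10) = 1 + (-2)²*(-6/10) = 1 + 4*(-6*⅒) = 1 + 4*(-⅗) = 1 - 12/5 = -7/5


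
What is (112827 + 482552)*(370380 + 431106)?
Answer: 477187933194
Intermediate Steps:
(112827 + 482552)*(370380 + 431106) = 595379*801486 = 477187933194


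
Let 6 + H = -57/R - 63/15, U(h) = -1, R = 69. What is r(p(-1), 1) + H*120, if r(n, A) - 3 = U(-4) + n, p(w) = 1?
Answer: -30363/23 ≈ -1320.1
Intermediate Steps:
H = -1268/115 (H = -6 + (-57/69 - 63/15) = -6 + (-57*1/69 - 63*1/15) = -6 + (-19/23 - 21/5) = -6 - 578/115 = -1268/115 ≈ -11.026)
r(n, A) = 2 + n (r(n, A) = 3 + (-1 + n) = 2 + n)
r(p(-1), 1) + H*120 = (2 + 1) - 1268/115*120 = 3 - 30432/23 = -30363/23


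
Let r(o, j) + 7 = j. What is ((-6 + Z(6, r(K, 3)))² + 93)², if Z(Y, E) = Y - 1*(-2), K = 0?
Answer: 9409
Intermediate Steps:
r(o, j) = -7 + j
Z(Y, E) = 2 + Y (Z(Y, E) = Y + 2 = 2 + Y)
((-6 + Z(6, r(K, 3)))² + 93)² = ((-6 + (2 + 6))² + 93)² = ((-6 + 8)² + 93)² = (2² + 93)² = (4 + 93)² = 97² = 9409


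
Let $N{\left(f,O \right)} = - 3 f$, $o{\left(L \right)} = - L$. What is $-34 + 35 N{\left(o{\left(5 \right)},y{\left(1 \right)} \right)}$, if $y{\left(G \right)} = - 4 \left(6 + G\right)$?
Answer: $491$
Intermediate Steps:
$y{\left(G \right)} = -24 - 4 G$
$-34 + 35 N{\left(o{\left(5 \right)},y{\left(1 \right)} \right)} = -34 + 35 \left(- 3 \left(\left(-1\right) 5\right)\right) = -34 + 35 \left(\left(-3\right) \left(-5\right)\right) = -34 + 35 \cdot 15 = -34 + 525 = 491$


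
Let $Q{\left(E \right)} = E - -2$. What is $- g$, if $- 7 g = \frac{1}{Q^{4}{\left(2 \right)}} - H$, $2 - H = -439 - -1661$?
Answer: $\frac{312321}{1792} \approx 174.29$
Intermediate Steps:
$Q{\left(E \right)} = 2 + E$ ($Q{\left(E \right)} = E + 2 = 2 + E$)
$H = -1220$ ($H = 2 - \left(-439 - -1661\right) = 2 - \left(-439 + 1661\right) = 2 - 1222 = -1220$)
$g = - \frac{312321}{1792}$ ($g = - \frac{\frac{1}{\left(2 + 2\right)^{4}} - -1220}{7} = - \frac{\frac{1}{4^{4}} + 1220}{7} = - \frac{\frac{1}{256} + 1220}{7} = \left(- \frac{1}{7}\right) \frac{312321}{256} = - \frac{312321}{1792} \approx -174.29$)
$- g = \left(-1\right) \left(- \frac{312321}{1792}\right) = \frac{312321}{1792}$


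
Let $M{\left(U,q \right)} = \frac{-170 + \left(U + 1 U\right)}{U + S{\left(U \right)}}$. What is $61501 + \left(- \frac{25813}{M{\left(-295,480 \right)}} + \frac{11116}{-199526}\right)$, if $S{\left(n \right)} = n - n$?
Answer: $\frac{780663086339}{15163976} \approx 51481.0$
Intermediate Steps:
$S{\left(n \right)} = 0$
$M{\left(U,q \right)} = \frac{-170 + 2 U}{U}$ ($M{\left(U,q \right)} = \frac{-170 + \left(U + 1 U\right)}{U + 0} = \frac{-170 + \left(U + U\right)}{U} = \frac{-170 + 2 U}{U}$)
$61501 + \left(- \frac{25813}{M{\left(-295,480 \right)}} + \frac{11116}{-199526}\right) = 61501 + \left(- \frac{25813}{2 - \frac{170}{-295}} + \frac{11116}{-199526}\right) = 61501 + \left(- \frac{25813}{2 - - \frac{34}{59}} + 11116 \left(- \frac{1}{199526}\right)\right) = 61501 - \left(\frac{5558}{99763} + \frac{25813}{2 + \frac{34}{59}}\right) = 61501 - \left(\frac{5558}{99763} + \frac{25813}{\frac{152}{59}}\right) = 61501 - \frac{151936601637}{15163976} = \frac{780663086339}{15163976}$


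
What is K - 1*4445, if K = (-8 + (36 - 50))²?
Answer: -3961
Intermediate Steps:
K = 484 (K = (-8 - 14)² = (-22)² = 484)
K - 1*4445 = 484 - 1*4445 = 484 - 4445 = -3961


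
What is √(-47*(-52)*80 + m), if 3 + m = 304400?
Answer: √499917 ≈ 707.05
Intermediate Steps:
m = 304397 (m = -3 + 304400 = 304397)
√(-47*(-52)*80 + m) = √(-47*(-52)*80 + 304397) = √(2444*80 + 304397) = √(195520 + 304397) = √499917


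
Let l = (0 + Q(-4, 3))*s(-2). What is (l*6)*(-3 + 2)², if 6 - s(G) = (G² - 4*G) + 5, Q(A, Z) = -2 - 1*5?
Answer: 462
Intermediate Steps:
Q(A, Z) = -7 (Q(A, Z) = -2 - 5 = -7)
s(G) = 1 - G² + 4*G (s(G) = 6 - ((G² - 4*G) + 5) = 6 - (5 + G² - 4*G) = 6 + (-5 - G² + 4*G) = 1 - G² + 4*G)
l = 77 (l = (0 - 7)*(1 - 1*(-2)² + 4*(-2)) = -7*(1 - 1*4 - 8) = -7*(1 - 4 - 8) = -7*(-11) = 77)
(l*6)*(-3 + 2)² = (77*6)*(-3 + 2)² = 462*(-1)² = 462*1 = 462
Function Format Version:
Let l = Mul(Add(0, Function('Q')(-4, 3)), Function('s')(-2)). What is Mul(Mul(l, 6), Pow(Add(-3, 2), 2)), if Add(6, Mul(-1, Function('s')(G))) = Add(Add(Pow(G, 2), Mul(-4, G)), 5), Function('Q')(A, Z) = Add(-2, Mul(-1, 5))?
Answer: 462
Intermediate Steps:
Function('Q')(A, Z) = -7 (Function('Q')(A, Z) = Add(-2, -5) = -7)
Function('s')(G) = Add(1, Mul(-1, Pow(G, 2)), Mul(4, G)) (Function('s')(G) = Add(6, Mul(-1, Add(Add(Pow(G, 2), Mul(-4, G)), 5))) = Add(6, Mul(-1, Add(5, Pow(G, 2), Mul(-4, G)))) = Add(6, Add(-5, Mul(-1, Pow(G, 2)), Mul(4, G))) = Add(1, Mul(-1, Pow(G, 2)), Mul(4, G)))
l = 77 (l = Mul(Add(0, -7), Add(1, Mul(-1, Pow(-2, 2)), Mul(4, -2))) = Mul(-7, Add(1, Mul(-1, 4), -8)) = Mul(-7, Add(1, -4, -8)) = Mul(-7, -11) = 77)
Mul(Mul(l, 6), Pow(Add(-3, 2), 2)) = Mul(Mul(77, 6), Pow(Add(-3, 2), 2)) = Mul(462, Pow(-1, 2)) = Mul(462, 1) = 462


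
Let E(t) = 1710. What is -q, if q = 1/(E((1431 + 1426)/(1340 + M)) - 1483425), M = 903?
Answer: 1/1481715 ≈ 6.7489e-7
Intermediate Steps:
q = -1/1481715 (q = 1/(1710 - 1483425) = 1/(-1481715) = -1/1481715 ≈ -6.7489e-7)
-q = -1*(-1/1481715) = 1/1481715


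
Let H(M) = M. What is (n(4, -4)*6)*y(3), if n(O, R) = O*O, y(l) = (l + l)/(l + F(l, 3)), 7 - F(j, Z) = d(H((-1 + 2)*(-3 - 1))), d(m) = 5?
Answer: 576/5 ≈ 115.20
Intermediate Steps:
F(j, Z) = 2 (F(j, Z) = 7 - 1*5 = 7 - 5 = 2)
y(l) = 2*l/(2 + l) (y(l) = (l + l)/(l + 2) = (2*l)/(2 + l) = 2*l/(2 + l))
n(O, R) = O²
(n(4, -4)*6)*y(3) = (4²*6)*(2*3/(2 + 3)) = (16*6)*(2*3/5) = 96*(2*3*(⅕)) = 96*(6/5) = 576/5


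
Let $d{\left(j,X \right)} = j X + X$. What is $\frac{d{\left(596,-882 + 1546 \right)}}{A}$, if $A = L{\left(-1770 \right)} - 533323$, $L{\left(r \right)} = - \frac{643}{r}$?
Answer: $- \frac{701642160}{943981067} \approx -0.74328$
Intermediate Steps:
$d{\left(j,X \right)} = X + X j$ ($d{\left(j,X \right)} = X j + X = X + X j$)
$A = - \frac{943981067}{1770}$ ($A = - \frac{643}{-1770} - 533323 = \left(-643\right) \left(- \frac{1}{1770}\right) + \left(-1591991 + 1058668\right) = \frac{643}{1770} - 533323 = - \frac{943981067}{1770} \approx -5.3332 \cdot 10^{5}$)
$\frac{d{\left(596,-882 + 1546 \right)}}{A} = \frac{\left(-882 + 1546\right) \left(1 + 596\right)}{- \frac{943981067}{1770}} = 664 \cdot 597 \left(- \frac{1770}{943981067}\right) = 396408 \left(- \frac{1770}{943981067}\right) = - \frac{701642160}{943981067}$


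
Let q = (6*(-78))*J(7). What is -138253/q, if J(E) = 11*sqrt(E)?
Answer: 138253*sqrt(7)/36036 ≈ 10.150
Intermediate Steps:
q = -5148*sqrt(7) (q = (6*(-78))*(11*sqrt(7)) = -5148*sqrt(7) ≈ -13620.)
-138253/q = -138253*(-sqrt(7)/36036) = -(-138253)*sqrt(7)/36036 = 138253*sqrt(7)/36036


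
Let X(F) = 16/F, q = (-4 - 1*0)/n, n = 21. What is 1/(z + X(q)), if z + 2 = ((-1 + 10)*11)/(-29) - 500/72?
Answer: -522/50299 ≈ -0.010378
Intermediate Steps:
q = -4/21 (q = (-4 - 1*0)/21 = (-4 + 0)*(1/21) = -4*1/21 = -4/21 ≈ -0.19048)
z = -6451/522 (z = -2 + (((-1 + 10)*11)/(-29) - 500/72) = -2 + ((9*11)*(-1/29) - 500*1/72) = -2 + (99*(-1/29) - 125/18) = -2 + (-99/29 - 125/18) = -2 - 5407/522 = -6451/522 ≈ -12.358)
1/(z + X(q)) = 1/(-6451/522 + 16/(-4/21)) = 1/(-6451/522 + 16*(-21/4)) = 1/(-6451/522 - 84) = 1/(-50299/522) = -522/50299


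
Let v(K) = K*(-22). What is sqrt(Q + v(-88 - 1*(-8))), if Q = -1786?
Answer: I*sqrt(26) ≈ 5.099*I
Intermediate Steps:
v(K) = -22*K
sqrt(Q + v(-88 - 1*(-8))) = sqrt(-1786 - 22*(-88 - 1*(-8))) = sqrt(-1786 - 22*(-88 + 8)) = sqrt(-1786 - 22*(-80)) = sqrt(-1786 + 1760) = sqrt(-26) = I*sqrt(26)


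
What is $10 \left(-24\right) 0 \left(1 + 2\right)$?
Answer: $0$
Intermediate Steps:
$10 \left(-24\right) 0 \left(1 + 2\right) = - 240 \cdot 0 \cdot 3 = \left(-240\right) 0 = 0$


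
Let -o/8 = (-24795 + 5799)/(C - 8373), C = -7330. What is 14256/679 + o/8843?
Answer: 1979508196752/94287046091 ≈ 20.994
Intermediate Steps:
o = -151968/15703 (o = -8*(-24795 + 5799)/(-7330 - 8373) = -(-151968)/(-15703) = -(-151968)*(-1)/15703 = -8*18996/15703 = -151968/15703 ≈ -9.6776)
14256/679 + o/8843 = 14256/679 - 151968/15703/8843 = 14256*(1/679) - 151968/15703*1/8843 = 14256/679 - 151968/138861629 = 1979508196752/94287046091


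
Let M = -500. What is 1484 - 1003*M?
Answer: 502984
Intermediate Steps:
1484 - 1003*M = 1484 - 1003*(-500) = 1484 + 501500 = 502984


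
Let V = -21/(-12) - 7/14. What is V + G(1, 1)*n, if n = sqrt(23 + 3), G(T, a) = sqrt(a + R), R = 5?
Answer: 5/4 + 2*sqrt(39) ≈ 13.740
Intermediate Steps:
G(T, a) = sqrt(5 + a) (G(T, a) = sqrt(a + 5) = sqrt(5 + a))
n = sqrt(26) ≈ 5.0990
V = 5/4 (V = -21*(-1/12) - 7*1/14 = 7/4 - 1/2 = 5/4 ≈ 1.2500)
V + G(1, 1)*n = 5/4 + sqrt(5 + 1)*sqrt(26) = 5/4 + sqrt(6)*sqrt(26) = 5/4 + 2*sqrt(39)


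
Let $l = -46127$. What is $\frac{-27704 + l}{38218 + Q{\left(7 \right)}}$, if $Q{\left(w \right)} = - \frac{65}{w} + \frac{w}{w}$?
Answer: $- \frac{516817}{267468} \approx -1.9323$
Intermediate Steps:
$Q{\left(w \right)} = 1 - \frac{65}{w}$ ($Q{\left(w \right)} = - \frac{65}{w} + 1 = 1 - \frac{65}{w}$)
$\frac{-27704 + l}{38218 + Q{\left(7 \right)}} = \frac{-27704 - 46127}{38218 + \frac{-65 + 7}{7}} = - \frac{73831}{38218 + \frac{1}{7} \left(-58\right)} = - \frac{73831}{38218 - \frac{58}{7}} = - \frac{73831}{\frac{267468}{7}} = \left(-73831\right) \frac{7}{267468} = - \frac{516817}{267468}$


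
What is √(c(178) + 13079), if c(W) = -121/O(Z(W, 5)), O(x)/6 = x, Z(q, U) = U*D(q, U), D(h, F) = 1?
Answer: 13*√69630/30 ≈ 114.35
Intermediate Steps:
Z(q, U) = U (Z(q, U) = U*1 = U)
O(x) = 6*x
c(W) = -121/30 (c(W) = -121/(6*5) = -121/30)
√(c(178) + 13079) = √(-121/30 + 13079) = √(392249/30) = 13*√69630/30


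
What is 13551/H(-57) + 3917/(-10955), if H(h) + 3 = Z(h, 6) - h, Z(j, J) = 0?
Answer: 49413229/197190 ≈ 250.59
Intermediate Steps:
H(h) = -3 - h (H(h) = -3 + (0 - h) = -3 - h)
13551/H(-57) + 3917/(-10955) = 13551/(-3 - 1*(-57)) + 3917/(-10955) = 13551/(-3 + 57) + 3917*(-1/10955) = 13551/54 - 3917/10955 = 13551*(1/54) - 3917/10955 = 4517/18 - 3917/10955 = 49413229/197190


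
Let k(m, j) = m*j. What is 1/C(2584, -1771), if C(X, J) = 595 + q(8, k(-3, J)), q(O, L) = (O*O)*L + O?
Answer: 1/340635 ≈ 2.9357e-6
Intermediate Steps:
k(m, j) = j*m
q(O, L) = O + L*O**2 (q(O, L) = O**2*L + O = L*O**2 + O = O + L*O**2)
C(X, J) = 603 - 192*J (C(X, J) = 595 + 8*(1 + (J*(-3))*8) = 595 + 8*(1 - 3*J*8) = 595 + 8*(1 - 24*J) = 595 + (8 - 192*J) = 603 - 192*J)
1/C(2584, -1771) = 1/(603 - 192*(-1771)) = 1/(603 + 340032) = 1/340635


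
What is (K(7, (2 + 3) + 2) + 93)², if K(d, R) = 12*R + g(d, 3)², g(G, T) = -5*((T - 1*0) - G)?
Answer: 332929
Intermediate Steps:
g(G, T) = -5*T + 5*G (g(G, T) = -5*((T + 0) - G) = -5*(T - G) = -5*T + 5*G)
K(d, R) = (-15 + 5*d)² + 12*R (K(d, R) = 12*R + (-5*3 + 5*d)² = 12*R + (-15 + 5*d)² = (-15 + 5*d)² + 12*R)
(K(7, (2 + 3) + 2) + 93)² = ((12*((2 + 3) + 2) + 25*(-3 + 7)²) + 93)² = ((12*(5 + 2) + 25*4²) + 93)² = ((12*7 + 25*16) + 93)² = ((84 + 400) + 93)² = (484 + 93)² = 577² = 332929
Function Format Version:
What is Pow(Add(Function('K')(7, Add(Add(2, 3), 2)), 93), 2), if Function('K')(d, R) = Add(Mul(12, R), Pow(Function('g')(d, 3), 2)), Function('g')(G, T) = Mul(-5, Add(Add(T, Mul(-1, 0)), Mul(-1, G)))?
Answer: 332929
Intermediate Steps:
Function('g')(G, T) = Add(Mul(-5, T), Mul(5, G)) (Function('g')(G, T) = Mul(-5, Add(Add(T, 0), Mul(-1, G))) = Mul(-5, Add(T, Mul(-1, G))) = Add(Mul(-5, T), Mul(5, G)))
Function('K')(d, R) = Add(Pow(Add(-15, Mul(5, d)), 2), Mul(12, R)) (Function('K')(d, R) = Add(Mul(12, R), Pow(Add(Mul(-5, 3), Mul(5, d)), 2)) = Add(Mul(12, R), Pow(Add(-15, Mul(5, d)), 2)) = Add(Pow(Add(-15, Mul(5, d)), 2), Mul(12, R)))
Pow(Add(Function('K')(7, Add(Add(2, 3), 2)), 93), 2) = Pow(Add(Add(Mul(12, Add(Add(2, 3), 2)), Mul(25, Pow(Add(-3, 7), 2))), 93), 2) = Pow(Add(Add(Mul(12, Add(5, 2)), Mul(25, Pow(4, 2))), 93), 2) = Pow(Add(Add(Mul(12, 7), Mul(25, 16)), 93), 2) = Pow(Add(Add(84, 400), 93), 2) = Pow(Add(484, 93), 2) = Pow(577, 2) = 332929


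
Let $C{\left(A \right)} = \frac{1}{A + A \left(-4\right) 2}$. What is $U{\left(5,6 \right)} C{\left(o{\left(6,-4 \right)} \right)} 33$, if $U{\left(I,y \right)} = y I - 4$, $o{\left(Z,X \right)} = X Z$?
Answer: $\frac{143}{28} \approx 5.1071$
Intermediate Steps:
$U{\left(I,y \right)} = -4 + I y$ ($U{\left(I,y \right)} = I y - 4 = -4 + I y$)
$C{\left(A \right)} = - \frac{1}{7 A}$ ($C{\left(A \right)} = \frac{1}{A + - 4 A 2} = \frac{1}{A - 8 A} = \frac{1}{\left(-7\right) A} = - \frac{1}{7 A}$)
$U{\left(5,6 \right)} C{\left(o{\left(6,-4 \right)} \right)} 33 = \left(-4 + 5 \cdot 6\right) \left(- \frac{1}{7 \left(\left(-4\right) 6\right)}\right) 33 = \left(-4 + 30\right) \left(- \frac{1}{7 \left(-24\right)}\right) 33 = 26 \left(\left(- \frac{1}{7}\right) \left(- \frac{1}{24}\right)\right) 33 = 26 \cdot \frac{1}{168} \cdot 33 = \frac{13}{84} \cdot 33 = \frac{143}{28}$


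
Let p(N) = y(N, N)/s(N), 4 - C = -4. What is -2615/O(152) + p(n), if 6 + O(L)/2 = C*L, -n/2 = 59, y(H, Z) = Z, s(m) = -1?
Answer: 56589/484 ≈ 116.92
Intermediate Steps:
n = -118 (n = -2*59 = -118)
C = 8 (C = 4 - 1*(-4) = 4 + 4 = 8)
O(L) = -12 + 16*L (O(L) = -12 + 2*(8*L) = -12 + 16*L)
p(N) = -N (p(N) = N/(-1) = N*(-1) = -N)
-2615/O(152) + p(n) = -2615/(-12 + 16*152) - 1*(-118) = -2615/(-12 + 2432) + 118 = -2615/2420 + 118 = -2615*1/2420 + 118 = -523/484 + 118 = 56589/484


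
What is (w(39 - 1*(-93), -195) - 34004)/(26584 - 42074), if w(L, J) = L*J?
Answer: 29872/7745 ≈ 3.8569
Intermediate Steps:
w(L, J) = J*L
(w(39 - 1*(-93), -195) - 34004)/(26584 - 42074) = (-195*(39 - 1*(-93)) - 34004)/(26584 - 42074) = (-195*(39 + 93) - 34004)/(-15490) = (-195*132 - 34004)*(-1/15490) = (-25740 - 34004)*(-1/15490) = -59744*(-1/15490) = 29872/7745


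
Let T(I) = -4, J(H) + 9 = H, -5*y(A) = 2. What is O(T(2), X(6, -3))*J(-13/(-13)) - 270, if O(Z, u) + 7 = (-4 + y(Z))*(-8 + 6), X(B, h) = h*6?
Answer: -1422/5 ≈ -284.40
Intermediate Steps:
y(A) = -2/5 (y(A) = -1/5*2 = -2/5)
X(B, h) = 6*h
J(H) = -9 + H
O(Z, u) = 9/5 (O(Z, u) = -7 + (-4 - 2/5)*(-8 + 6) = -7 - 22/5*(-2) = -7 + 44/5 = 9/5)
O(T(2), X(6, -3))*J(-13/(-13)) - 270 = 9*(-9 - 13/(-13))/5 - 270 = 9*(-9 - 13*(-1/13))/5 - 270 = 9*(-9 + 1)/5 - 270 = (9/5)*(-8) - 270 = -72/5 - 270 = -1422/5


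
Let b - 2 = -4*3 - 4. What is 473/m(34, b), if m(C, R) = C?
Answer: 473/34 ≈ 13.912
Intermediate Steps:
b = -14 (b = 2 + (-4*3 - 4) = 2 + (-12 - 4) = 2 - 16 = -14)
473/m(34, b) = 473/34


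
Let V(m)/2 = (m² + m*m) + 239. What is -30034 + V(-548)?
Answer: 1171660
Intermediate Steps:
V(m) = 478 + 4*m² (V(m) = 2*((m² + m*m) + 239) = 2*((m² + m²) + 239) = 2*(2*m² + 239) = 2*(239 + 2*m²) = 478 + 4*m²)
-30034 + V(-548) = -30034 + (478 + 4*(-548)²) = -30034 + (478 + 4*300304) = -30034 + (478 + 1201216) = -30034 + 1201694 = 1171660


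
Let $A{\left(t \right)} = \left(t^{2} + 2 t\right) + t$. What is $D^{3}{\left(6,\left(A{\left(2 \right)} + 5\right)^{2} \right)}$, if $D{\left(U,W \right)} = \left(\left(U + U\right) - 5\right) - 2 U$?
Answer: $-125$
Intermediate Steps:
$A{\left(t \right)} = t^{2} + 3 t$
$D{\left(U,W \right)} = -5$ ($D{\left(U,W \right)} = \left(2 U - 5\right) - 2 U = \left(-5 + 2 U\right) - 2 U = -5$)
$D^{3}{\left(6,\left(A{\left(2 \right)} + 5\right)^{2} \right)} = \left(-5\right)^{3} = -125$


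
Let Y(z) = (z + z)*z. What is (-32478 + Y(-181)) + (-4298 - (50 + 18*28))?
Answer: 28192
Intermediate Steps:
Y(z) = 2*z**2 (Y(z) = (2*z)*z = 2*z**2)
(-32478 + Y(-181)) + (-4298 - (50 + 18*28)) = (-32478 + 2*(-181)**2) + (-4298 - (50 + 18*28)) = (-32478 + 2*32761) + (-4298 - (50 + 504)) = (-32478 + 65522) + (-4298 - 1*554) = 33044 + (-4298 - 554) = 33044 - 4852 = 28192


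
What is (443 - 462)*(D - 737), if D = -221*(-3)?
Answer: 1406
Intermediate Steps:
D = 663
(443 - 462)*(D - 737) = (443 - 462)*(663 - 737) = -19*(-74) = 1406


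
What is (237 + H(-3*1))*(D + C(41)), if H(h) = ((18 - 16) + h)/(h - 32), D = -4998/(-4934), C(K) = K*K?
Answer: 34424467696/86345 ≈ 3.9869e+5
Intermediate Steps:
C(K) = K**2
D = 2499/2467 (D = -4998*(-1/4934) = 2499/2467 ≈ 1.0130)
H(h) = (2 + h)/(-32 + h)
(237 + H(-3*1))*(D + C(41)) = (237 + (2 - 3*1)/(-32 - 3*1))*(2499/2467 + 41**2) = (237 + (2 - 3)/(-32 - 3))*(2499/2467 + 1681) = (237 - 1/(-35))*(4149526/2467) = (237 - 1/35*(-1))*(4149526/2467) = (237 + 1/35)*(4149526/2467) = (8296/35)*(4149526/2467) = 34424467696/86345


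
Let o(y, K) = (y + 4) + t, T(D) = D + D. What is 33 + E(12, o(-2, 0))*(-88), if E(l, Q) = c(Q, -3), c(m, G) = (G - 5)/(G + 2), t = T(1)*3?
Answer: -671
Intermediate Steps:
T(D) = 2*D
t = 6 (t = (2*1)*3 = 2*3 = 6)
o(y, K) = 10 + y (o(y, K) = (y + 4) + 6 = (4 + y) + 6 = 10 + y)
c(m, G) = (-5 + G)/(2 + G)
E(l, Q) = 8 (E(l, Q) = (-5 - 3)/(2 - 3) = -8/(-1) = -1*(-8) = 8)
33 + E(12, o(-2, 0))*(-88) = 33 + 8*(-88) = 33 - 704 = -671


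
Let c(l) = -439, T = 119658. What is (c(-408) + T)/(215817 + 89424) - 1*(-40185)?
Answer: 12266228804/305241 ≈ 40185.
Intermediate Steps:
(c(-408) + T)/(215817 + 89424) - 1*(-40185) = (-439 + 119658)/(215817 + 89424) - 1*(-40185) = 119219/305241 + 40185 = 12266228804/305241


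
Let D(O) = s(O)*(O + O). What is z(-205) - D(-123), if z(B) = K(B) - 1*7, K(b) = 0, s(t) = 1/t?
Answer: -9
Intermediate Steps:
D(O) = 2 (D(O) = (O + O)/O = (2*O)/O = 2)
z(B) = -7 (z(B) = 0 - 1*7 = 0 - 7 = -7)
z(-205) - D(-123) = -7 - 1*2 = -7 - 2 = -9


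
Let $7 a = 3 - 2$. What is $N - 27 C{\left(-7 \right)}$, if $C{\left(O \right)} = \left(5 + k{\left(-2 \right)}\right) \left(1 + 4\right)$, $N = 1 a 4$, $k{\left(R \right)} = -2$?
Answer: $- \frac{2831}{7} \approx -404.43$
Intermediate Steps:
$a = \frac{1}{7}$ ($a = \frac{3 - 2}{7} = \frac{1}{7} \cdot 1 = \frac{1}{7} \approx 0.14286$)
$N = \frac{4}{7}$ ($N = 1 \cdot \frac{1}{7} \cdot 4 = \frac{1}{7} \cdot 4 = \frac{4}{7} \approx 0.57143$)
$C{\left(O \right)} = 15$ ($C{\left(O \right)} = \left(5 - 2\right) \left(1 + 4\right) = 3 \cdot 5 = 15$)
$N - 27 C{\left(-7 \right)} = \frac{4}{7} - 405 = - \frac{2831}{7}$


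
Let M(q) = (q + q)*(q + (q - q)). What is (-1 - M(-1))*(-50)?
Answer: 150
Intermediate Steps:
M(q) = 2*q**2 (M(q) = (2*q)*(q + 0) = (2*q)*q = 2*q**2)
(-1 - M(-1))*(-50) = (-1 - 2*(-1)**2)*(-50) = (-1 - 2)*(-50) = -3*(-50) = 150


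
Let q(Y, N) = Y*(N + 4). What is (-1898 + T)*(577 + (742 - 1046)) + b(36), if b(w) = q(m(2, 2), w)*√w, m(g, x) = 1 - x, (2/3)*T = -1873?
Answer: -2570775/2 ≈ -1.2854e+6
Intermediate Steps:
T = -5619/2 (T = (3/2)*(-1873) = -5619/2 ≈ -2809.5)
q(Y, N) = Y*(4 + N)
b(w) = √w*(-4 - w) (b(w) = ((1 - 1*2)*(4 + w))*√w = ((1 - 2)*(4 + w))*√w = (-(4 + w))*√w = (-4 - w)*√w = √w*(-4 - w))
(-1898 + T)*(577 + (742 - 1046)) + b(36) = (-1898 - 5619/2)*(577 + (742 - 1046)) + √36*(-4 - 1*36) = -9415*(577 - 304)/2 + 6*(-4 - 36) = -9415/2*273 + 6*(-40) = -2570295/2 - 240 = -2570775/2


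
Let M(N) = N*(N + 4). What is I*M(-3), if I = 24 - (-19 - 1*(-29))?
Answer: -42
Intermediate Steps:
M(N) = N*(4 + N)
I = 14 (I = 24 - (-19 + 29) = 24 - 1*10 = 24 - 10 = 14)
I*M(-3) = 14*(-3*(4 - 3)) = 14*(-3*1) = 14*(-3) = -42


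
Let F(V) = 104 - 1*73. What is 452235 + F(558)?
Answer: 452266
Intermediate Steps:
F(V) = 31 (F(V) = 104 - 73 = 31)
452235 + F(558) = 452235 + 31 = 452266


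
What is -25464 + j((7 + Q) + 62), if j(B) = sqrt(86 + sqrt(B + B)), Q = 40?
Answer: -25464 + sqrt(86 + sqrt(218)) ≈ -25454.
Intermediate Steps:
j(B) = sqrt(86 + sqrt(2)*sqrt(B)) (j(B) = sqrt(86 + sqrt(2*B)) = sqrt(86 + sqrt(2)*sqrt(B)))
-25464 + j((7 + Q) + 62) = -25464 + sqrt(86 + sqrt(2)*sqrt((7 + 40) + 62)) = -25464 + sqrt(86 + sqrt(2)*sqrt(47 + 62)) = -25464 + sqrt(86 + sqrt(2)*sqrt(109)) = -25464 + sqrt(86 + sqrt(218))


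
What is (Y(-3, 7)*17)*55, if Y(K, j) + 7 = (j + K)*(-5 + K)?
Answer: -36465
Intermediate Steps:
Y(K, j) = -7 + (-5 + K)*(K + j) (Y(K, j) = -7 + (j + K)*(-5 + K) = -7 + (K + j)*(-5 + K) = -7 + (-5 + K)*(K + j))
(Y(-3, 7)*17)*55 = ((-7 + (-3)**2 - 5*(-3) - 5*7 - 3*7)*17)*55 = ((-7 + 9 + 15 - 35 - 21)*17)*55 = -39*17*55 = -663*55 = -36465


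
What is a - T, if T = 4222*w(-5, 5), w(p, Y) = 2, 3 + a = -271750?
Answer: -280197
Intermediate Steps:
a = -271753 (a = -3 - 271750 = -271753)
T = 8444 (T = 4222*2 = 8444)
a - T = -271753 - 1*8444 = -271753 - 8444 = -280197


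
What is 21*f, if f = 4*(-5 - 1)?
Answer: -504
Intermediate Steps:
f = -24 (f = 4*(-6) = -24)
21*f = 21*(-24) = -504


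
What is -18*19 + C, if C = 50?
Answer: -292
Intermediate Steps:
-18*19 + C = -18*19 + 50 = -342 + 50 = -292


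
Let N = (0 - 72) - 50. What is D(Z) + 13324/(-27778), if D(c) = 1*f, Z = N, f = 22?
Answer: 298896/13889 ≈ 21.520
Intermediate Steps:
N = -122 (N = -72 - 50 = -122)
Z = -122
D(c) = 22 (D(c) = 1*22 = 22)
D(Z) + 13324/(-27778) = 22 + 13324/(-27778) = 22 + 13324*(-1/27778) = 22 - 6662/13889 = 298896/13889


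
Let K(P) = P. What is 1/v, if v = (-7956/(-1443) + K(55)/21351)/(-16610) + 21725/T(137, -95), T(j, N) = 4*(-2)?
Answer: -4771521480/12957664603721 ≈ -0.00036824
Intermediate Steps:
T(j, N) = -8
v = -12957664603721/4771521480 (v = (-7956/(-1443) + 55/21351)/(-16610) + 21725/(-8) = (-7956*(-1/1443) + 55*(1/21351))*(-1/16610) + 21725*(-⅛) = (204/37 + 5/1941)*(-1/16610) - 21725/8 = (396149/71817)*(-1/16610) - 21725/8 = -396149/1192880370 - 21725/8 = -12957664603721/4771521480 ≈ -2715.6)
1/v = 1/(-12957664603721/4771521480) = -4771521480/12957664603721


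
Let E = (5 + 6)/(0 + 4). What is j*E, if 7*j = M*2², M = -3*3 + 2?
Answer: -11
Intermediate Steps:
M = -7 (M = -9 + 2 = -7)
j = -4 (j = (-7*2²)/7 = (-7*4)/7 = (⅐)*(-28) = -4)
E = 11/4 ≈ 2.7500
j*E = -4*11/4 = -11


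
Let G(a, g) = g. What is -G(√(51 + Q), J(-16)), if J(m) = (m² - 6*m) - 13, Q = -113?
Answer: -339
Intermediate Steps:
J(m) = -13 + m² - 6*m
-G(√(51 + Q), J(-16)) = -(-13 + (-16)² - 6*(-16)) = -(-13 + 256 + 96) = -1*339 = -339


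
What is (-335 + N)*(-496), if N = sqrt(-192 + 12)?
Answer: 166160 - 2976*I*sqrt(5) ≈ 1.6616e+5 - 6654.5*I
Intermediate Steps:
N = 6*I*sqrt(5) (N = sqrt(-180) = 6*I*sqrt(5) ≈ 13.416*I)
(-335 + N)*(-496) = (-335 + 6*I*sqrt(5))*(-496) = 166160 - 2976*I*sqrt(5)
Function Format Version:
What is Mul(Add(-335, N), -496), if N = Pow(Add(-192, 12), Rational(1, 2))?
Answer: Add(166160, Mul(-2976, I, Pow(5, Rational(1, 2)))) ≈ Add(1.6616e+5, Mul(-6654.5, I))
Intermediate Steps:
N = Mul(6, I, Pow(5, Rational(1, 2))) (N = Pow(-180, Rational(1, 2)) = Mul(6, I, Pow(5, Rational(1, 2))) ≈ Mul(13.416, I))
Mul(Add(-335, N), -496) = Mul(Add(-335, Mul(6, I, Pow(5, Rational(1, 2)))), -496) = Add(166160, Mul(-2976, I, Pow(5, Rational(1, 2))))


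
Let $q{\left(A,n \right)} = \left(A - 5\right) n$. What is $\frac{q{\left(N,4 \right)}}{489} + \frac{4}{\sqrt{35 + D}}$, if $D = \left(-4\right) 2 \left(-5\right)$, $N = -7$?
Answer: $- \frac{16}{163} + \frac{4 \sqrt{3}}{15} \approx 0.36372$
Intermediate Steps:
$q{\left(A,n \right)} = n \left(-5 + A\right)$ ($q{\left(A,n \right)} = \left(-5 + A\right) n = n \left(-5 + A\right)$)
$D = 40$ ($D = \left(-8\right) \left(-5\right) = 40$)
$\frac{q{\left(N,4 \right)}}{489} + \frac{4}{\sqrt{35 + D}} = \frac{4 \left(-5 - 7\right)}{489} + \frac{4}{\sqrt{35 + 40}} = 4 \left(-12\right) \frac{1}{489} + \frac{4}{\sqrt{75}} = \left(-48\right) \frac{1}{489} + \frac{4}{5 \sqrt{3}} = - \frac{16}{163} + 4 \frac{\sqrt{3}}{15} = - \frac{16}{163} + \frac{4 \sqrt{3}}{15}$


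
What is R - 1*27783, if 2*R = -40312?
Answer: -47939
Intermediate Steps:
R = -20156 (R = (1/2)*(-40312) = -20156)
R - 1*27783 = -20156 - 1*27783 = -20156 - 27783 = -47939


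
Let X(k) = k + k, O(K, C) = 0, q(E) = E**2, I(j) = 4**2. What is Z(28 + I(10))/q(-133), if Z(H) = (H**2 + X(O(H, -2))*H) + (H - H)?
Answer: 1936/17689 ≈ 0.10945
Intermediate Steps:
I(j) = 16
X(k) = 2*k
Z(H) = H**2 (Z(H) = (H**2 + (2*0)*H) + (H - H) = (H**2 + 0*H) + 0 = (H**2 + 0) + 0 = H**2 + 0 = H**2)
Z(28 + I(10))/q(-133) = (28 + 16)**2/((-133)**2) = 44**2/17689 = 1936*(1/17689) = 1936/17689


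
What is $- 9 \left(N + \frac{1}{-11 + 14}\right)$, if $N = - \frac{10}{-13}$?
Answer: $- \frac{129}{13} \approx -9.9231$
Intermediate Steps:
$N = \frac{10}{13}$ ($N = \left(-10\right) \left(- \frac{1}{13}\right) = \frac{10}{13} \approx 0.76923$)
$- 9 \left(N + \frac{1}{-11 + 14}\right) = - 9 \left(\frac{10}{13} + \frac{1}{-11 + 14}\right) = - 9 \left(\frac{10}{13} + \frac{1}{3}\right) = \left(-9\right) \frac{43}{39} = - \frac{129}{13}$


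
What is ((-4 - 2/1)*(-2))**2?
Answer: 144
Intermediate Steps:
((-4 - 2/1)*(-2))**2 = ((-4 - 2*1)*(-2))**2 = ((-4 - 2)*(-2))**2 = (-6*(-2))**2 = 12**2 = 144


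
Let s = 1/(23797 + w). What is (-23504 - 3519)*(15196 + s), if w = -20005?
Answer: -1557152625359/3792 ≈ -4.1064e+8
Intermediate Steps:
s = 1/3792 (s = 1/(23797 - 20005) = 1/3792 ≈ 0.00026371)
(-23504 - 3519)*(15196 + s) = (-23504 - 3519)*(15196 + 1/3792) = -27023*57623233/3792 = -1557152625359/3792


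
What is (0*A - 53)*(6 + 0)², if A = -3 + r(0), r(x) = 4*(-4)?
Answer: -1908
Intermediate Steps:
r(x) = -16
A = -19 (A = -3 - 16 = -19)
(0*A - 53)*(6 + 0)² = (0*(-19) - 53)*(6 + 0)² = (0 - 53)*6² = -53*36 = -1908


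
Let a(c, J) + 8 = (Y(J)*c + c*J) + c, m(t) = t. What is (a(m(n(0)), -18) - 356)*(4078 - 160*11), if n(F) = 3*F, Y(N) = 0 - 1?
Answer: -843752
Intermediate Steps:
Y(N) = -1
a(c, J) = -8 + J*c (a(c, J) = -8 + ((-c + c*J) + c) = -8 + ((-c + J*c) + c) = -8 + J*c)
(a(m(n(0)), -18) - 356)*(4078 - 160*11) = ((-8 - 54*0) - 356)*(4078 - 160*11) = ((-8 - 18*0) - 356)*(4078 - 1760) = ((-8 + 0) - 356)*2318 = (-8 - 356)*2318 = -364*2318 = -843752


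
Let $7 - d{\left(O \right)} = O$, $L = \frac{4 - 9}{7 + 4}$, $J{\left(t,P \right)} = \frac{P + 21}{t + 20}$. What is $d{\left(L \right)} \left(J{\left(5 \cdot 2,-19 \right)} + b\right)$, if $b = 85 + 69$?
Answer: $\frac{189502}{165} \approx 1148.5$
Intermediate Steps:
$J{\left(t,P \right)} = \frac{21 + P}{20 + t}$
$L = - \frac{5}{11} \approx -0.45455$
$d{\left(O \right)} = 7 - O$
$b = 154$
$d{\left(L \right)} \left(J{\left(5 \cdot 2,-19 \right)} + b\right) = \left(7 - - \frac{5}{11}\right) \left(\frac{21 - 19}{20 + 5 \cdot 2} + 154\right) = \left(7 + \frac{5}{11}\right) \left(\frac{1}{20 + 10} \cdot 2 + 154\right) = \frac{82 \left(\frac{1}{30} \cdot 2 + 154\right)}{11} = \frac{82 \left(\frac{1}{15} + 154\right)}{11} = \frac{82}{11} \cdot \frac{2311}{15} = \frac{189502}{165}$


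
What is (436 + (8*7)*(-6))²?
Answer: 10000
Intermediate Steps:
(436 + (8*7)*(-6))² = (436 + 56*(-6))² = (436 - 336)² = 100² = 10000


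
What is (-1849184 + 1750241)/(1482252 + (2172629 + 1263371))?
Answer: -98943/4918252 ≈ -0.020118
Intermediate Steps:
(-1849184 + 1750241)/(1482252 + (2172629 + 1263371)) = -98943/(1482252 + 3436000) = -98943/4918252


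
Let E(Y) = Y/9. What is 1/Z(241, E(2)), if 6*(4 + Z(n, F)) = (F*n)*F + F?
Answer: -243/481 ≈ -0.50520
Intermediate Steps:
E(Y) = Y/9 (E(Y) = Y*(1/9) = Y/9)
Z(n, F) = -4 + F/6 + n*F**2/6 (Z(n, F) = -4 + ((F*n)*F + F)/6 = -4 + (n*F**2 + F)/6 = -4 + (F + n*F**2)/6 = -4 + (F/6 + n*F**2/6) = -4 + F/6 + n*F**2/6)
1/Z(241, E(2)) = 1/(-4 + ((1/9)*2)/6 + (1/6)*241*((1/9)*2)**2) = 1/(-4 + (1/6)*(2/9) + (1/6)*241*(2/9)**2) = 1/(-4 + 1/27 + (1/6)*241*(4/81)) = 1/(-4 + 1/27 + 482/243) = 1/(-481/243) = -243/481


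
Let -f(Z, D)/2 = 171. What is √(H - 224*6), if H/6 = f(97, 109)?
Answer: 2*I*√849 ≈ 58.275*I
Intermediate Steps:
f(Z, D) = -342 (f(Z, D) = -2*171 = -342)
H = -2052 (H = 6*(-342) = -2052)
√(H - 224*6) = √(-2052 - 224*6) = √(-2052 - 1344) = √(-3396) = 2*I*√849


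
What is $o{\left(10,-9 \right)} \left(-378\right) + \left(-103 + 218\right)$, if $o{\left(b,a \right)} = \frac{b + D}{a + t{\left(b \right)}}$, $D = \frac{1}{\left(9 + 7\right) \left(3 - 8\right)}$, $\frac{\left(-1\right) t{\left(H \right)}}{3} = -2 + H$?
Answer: $\frac{100937}{440} \approx 229.4$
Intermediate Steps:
$t{\left(H \right)} = 6 - 3 H$ ($t{\left(H \right)} = - 3 \left(-2 + H\right) = 6 - 3 H$)
$D = - \frac{1}{80}$ ($D = \frac{1}{16 \left(-5\right)} = \frac{1}{-80} = - \frac{1}{80} \approx -0.0125$)
$o{\left(b,a \right)} = \frac{- \frac{1}{80} + b}{6 + a - 3 b}$ ($o{\left(b,a \right)} = \frac{b - \frac{1}{80}}{a - \left(-6 + 3 b\right)} = \frac{- \frac{1}{80} + b}{6 + a - 3 b}$)
$o{\left(10,-9 \right)} \left(-378\right) + \left(-103 + 218\right) = \frac{- \frac{1}{80} + 10}{6 - 9 - 30} \left(-378\right) + \left(-103 + 218\right) = \frac{1}{6 - 9 - 30} \cdot \frac{799}{80} \left(-378\right) + 115 = \frac{1}{-33} \cdot \frac{799}{80} \left(-378\right) + 115 = \left(- \frac{1}{33}\right) \frac{799}{80} \left(-378\right) + 115 = \left(- \frac{799}{2640}\right) \left(-378\right) + 115 = \frac{50337}{440} + 115 = \frac{100937}{440}$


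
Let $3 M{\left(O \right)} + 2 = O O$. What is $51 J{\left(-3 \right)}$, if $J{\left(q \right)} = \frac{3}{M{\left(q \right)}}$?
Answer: $\frac{459}{7} \approx 65.571$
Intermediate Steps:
$M{\left(O \right)} = - \frac{2}{3} + \frac{O^{2}}{3}$ ($M{\left(O \right)} = - \frac{2}{3} + \frac{O O}{3} = - \frac{2}{3} + \frac{O^{2}}{3}$)
$J{\left(q \right)} = \frac{3}{- \frac{2}{3} + \frac{q^{2}}{3}}$
$51 J{\left(-3 \right)} = 51 \frac{9}{-2 + \left(-3\right)^{2}} = 51 \frac{9}{-2 + 9} = 51 \cdot \frac{9}{7} = \frac{459}{7}$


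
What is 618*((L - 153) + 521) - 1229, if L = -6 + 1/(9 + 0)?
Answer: 667667/3 ≈ 2.2256e+5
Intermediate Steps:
L = -53/9 (L = -6 + 1/9 = -53/9 ≈ -5.8889)
618*((L - 153) + 521) - 1229 = 618*((-53/9 - 153) + 521) - 1229 = 618*(-1430/9 + 521) - 1229 = 618*(3259/9) - 1229 = 671354/3 - 1229 = 667667/3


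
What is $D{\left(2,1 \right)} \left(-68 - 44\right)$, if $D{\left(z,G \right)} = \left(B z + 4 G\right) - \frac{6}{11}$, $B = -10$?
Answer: $\frac{20384}{11} \approx 1853.1$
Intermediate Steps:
$D{\left(z,G \right)} = - \frac{6}{11} - 10 z + 4 G$ ($D{\left(z,G \right)} = \left(- 10 z + 4 G\right) - \frac{6}{11} = - \frac{6}{11} - 10 z + 4 G$)
$D{\left(2,1 \right)} \left(-68 - 44\right) = \left(- \frac{6}{11} - 20 + 4 \cdot 1\right) \left(-68 - 44\right) = \left(- \frac{6}{11} - 20 + 4\right) \left(-112\right) = \left(- \frac{182}{11}\right) \left(-112\right) = \frac{20384}{11}$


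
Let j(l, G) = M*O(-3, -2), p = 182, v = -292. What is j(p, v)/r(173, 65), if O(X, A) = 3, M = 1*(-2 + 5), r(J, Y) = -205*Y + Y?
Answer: -3/4420 ≈ -0.00067873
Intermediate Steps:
r(J, Y) = -204*Y
M = 3 (M = 1*3 = 3)
j(l, G) = 9 (j(l, G) = 3*3 = 9)
j(p, v)/r(173, 65) = 9/((-204*65)) = 9/(-13260) = 9*(-1/13260) = -3/4420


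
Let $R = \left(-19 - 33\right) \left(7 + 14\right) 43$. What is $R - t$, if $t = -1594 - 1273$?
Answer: $-44089$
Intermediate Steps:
$t = -2867$
$R = -46956$ ($R = \left(-52\right) 21 \cdot 43 = \left(-1092\right) 43 = -46956$)
$R - t = -46956 - -2867 = -46956 + 2867 = -44089$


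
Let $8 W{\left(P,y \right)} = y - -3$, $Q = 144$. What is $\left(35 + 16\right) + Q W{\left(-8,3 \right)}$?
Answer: $159$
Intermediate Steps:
$W{\left(P,y \right)} = \frac{3}{8} + \frac{y}{8}$ ($W{\left(P,y \right)} = \frac{y - -3}{8} = \frac{y + 3}{8} = \frac{3 + y}{8} = \frac{3}{8} + \frac{y}{8}$)
$\left(35 + 16\right) + Q W{\left(-8,3 \right)} = \left(35 + 16\right) + 144 \left(\frac{3}{8} + \frac{1}{8} \cdot 3\right) = 51 + 144 \left(\frac{3}{8} + \frac{3}{8}\right) = 51 + 144 \cdot \frac{3}{4} = 51 + 108 = 159$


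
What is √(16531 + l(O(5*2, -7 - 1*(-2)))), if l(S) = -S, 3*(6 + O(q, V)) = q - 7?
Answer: 2*√4134 ≈ 128.59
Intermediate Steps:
O(q, V) = -25/3 + q/3 (O(q, V) = -6 + (q - 7)/3 = -6 + (-7 + q)/3 = -6 + (-7/3 + q/3) = -25/3 + q/3)
√(16531 + l(O(5*2, -7 - 1*(-2)))) = √(16531 - (-25/3 + (5*2)/3)) = √(16531 - (-25/3 + (⅓)*10)) = √(16531 - (-25/3 + 10/3)) = √(16531 - 1*(-5)) = √(16531 + 5) = √16536 = 2*√4134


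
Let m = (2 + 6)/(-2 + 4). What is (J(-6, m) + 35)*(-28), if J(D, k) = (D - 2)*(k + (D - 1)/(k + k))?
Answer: -280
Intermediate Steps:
m = 4 (m = 8/2 = 8*(½) = 4)
J(D, k) = (-2 + D)*(k + (-1 + D)/(2*k)) (J(D, k) = (-2 + D)*(k + (-1 + D)/((2*k))) = (-2 + D)*(k + (-1 + D)*(1/(2*k))) = (-2 + D)*(k + (-1 + D)/(2*k)))
(J(-6, m) + 35)*(-28) = ((½)*(2 + (-6)² - 3*(-6) + 2*4²*(-2 - 6))/4 + 35)*(-28) = ((½)*(¼)*(2 + 36 + 18 + 2*16*(-8)) + 35)*(-28) = ((½)*(¼)*(2 + 36 + 18 - 256) + 35)*(-28) = ((½)*(¼)*(-200) + 35)*(-28) = (-25 + 35)*(-28) = 10*(-28) = -280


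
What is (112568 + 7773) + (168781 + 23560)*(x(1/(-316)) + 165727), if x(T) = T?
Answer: 10072884458027/316 ≈ 3.1876e+10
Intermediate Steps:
(112568 + 7773) + (168781 + 23560)*(x(1/(-316)) + 165727) = (112568 + 7773) + (168781 + 23560)*(1/(-316) + 165727) = 120341 + 192341*(-1/316 + 165727) = 120341 + 192341*(52369731/316) = 120341 + 10072846430271/316 = 10072884458027/316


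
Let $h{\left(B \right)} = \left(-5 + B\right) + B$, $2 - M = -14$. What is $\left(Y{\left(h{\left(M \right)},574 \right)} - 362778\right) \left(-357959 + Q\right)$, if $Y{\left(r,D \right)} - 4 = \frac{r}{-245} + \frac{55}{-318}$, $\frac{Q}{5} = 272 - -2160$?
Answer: $\frac{9773574550121399}{77910} \approx 1.2545 \cdot 10^{11}$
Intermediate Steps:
$M = 16$ ($M = 2 - -14 = 2 + 14 = 16$)
$h{\left(B \right)} = -5 + 2 B$
$Q = 12160$ ($Q = 5 \left(272 - -2160\right) = 5 \left(272 + 2160\right) = 5 \cdot 2432 = 12160$)
$Y{\left(r,D \right)} = \frac{1217}{318} - \frac{r}{245}$ ($Y{\left(r,D \right)} = 4 + \left(\frac{r}{-245} + \frac{55}{-318}\right) = 4 + \left(r \left(- \frac{1}{245}\right) + 55 \left(- \frac{1}{318}\right)\right) = 4 - \left(\frac{55}{318} + \frac{r}{245}\right) = \frac{1217}{318} - \frac{r}{245}$)
$\left(Y{\left(h{\left(M \right)},574 \right)} - 362778\right) \left(-357959 + Q\right) = \left(\left(\frac{1217}{318} - \frac{-5 + 2 \cdot 16}{245}\right) - 362778\right) \left(-357959 + 12160\right) = \left(\left(\frac{1217}{318} - \frac{-5 + 32}{245}\right) - 362778\right) \left(-345799\right) = \left(\left(\frac{1217}{318} - \frac{27}{245}\right) - 362778\right) \left(-345799\right) = \left(\frac{289579}{77910} - 362778\right) \left(-345799\right) = \left(- \frac{28263744401}{77910}\right) \left(-345799\right) = \frac{9773574550121399}{77910}$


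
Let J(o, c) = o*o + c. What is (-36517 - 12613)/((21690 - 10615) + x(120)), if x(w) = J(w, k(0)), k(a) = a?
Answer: -9826/5095 ≈ -1.9286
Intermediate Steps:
J(o, c) = c + o**2 (J(o, c) = o**2 + c = c + o**2)
x(w) = w**2 (x(w) = 0 + w**2 = w**2)
(-36517 - 12613)/((21690 - 10615) + x(120)) = (-36517 - 12613)/((21690 - 10615) + 120**2) = -49130/(11075 + 14400) = -49130/25475 = -49130*1/25475 = -9826/5095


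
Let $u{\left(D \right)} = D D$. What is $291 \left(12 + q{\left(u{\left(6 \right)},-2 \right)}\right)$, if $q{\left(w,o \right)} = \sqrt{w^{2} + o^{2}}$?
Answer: $3492 + 2910 \sqrt{13} \approx 13984.0$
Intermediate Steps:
$u{\left(D \right)} = D^{2}$
$q{\left(w,o \right)} = \sqrt{o^{2} + w^{2}}$
$291 \left(12 + q{\left(u{\left(6 \right)},-2 \right)}\right) = 291 \left(12 + \sqrt{\left(-2\right)^{2} + \left(6^{2}\right)^{2}}\right) = 291 \left(12 + \sqrt{4 + 36^{2}}\right) = 291 \left(12 + \sqrt{4 + 1296}\right) = 291 \left(12 + \sqrt{1300}\right) = 291 \left(12 + 10 \sqrt{13}\right) = 3492 + 2910 \sqrt{13}$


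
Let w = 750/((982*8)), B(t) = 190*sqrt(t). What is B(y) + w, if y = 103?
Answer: 375/3928 + 190*sqrt(103) ≈ 1928.4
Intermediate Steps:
w = 375/3928 (w = 750/7856 = 750*(1/7856) = 375/3928 ≈ 0.095468)
B(y) + w = 190*sqrt(103) + 375/3928 = 375/3928 + 190*sqrt(103)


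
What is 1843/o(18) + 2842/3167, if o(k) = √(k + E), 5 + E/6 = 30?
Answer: 2842/3167 + 1843*√42/84 ≈ 143.09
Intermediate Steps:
E = 150 (E = -30 + 6*30 = -30 + 180 = 150)
o(k) = √(150 + k) (o(k) = √(k + 150) = √(150 + k))
1843/o(18) + 2842/3167 = 1843/(√(150 + 18)) + 2842/3167 = 1843/(√168) + 2842*(1/3167) = 1843/((2*√42)) + 2842/3167 = 1843*(√42/84) + 2842/3167 = 1843*√42/84 + 2842/3167 = 2842/3167 + 1843*√42/84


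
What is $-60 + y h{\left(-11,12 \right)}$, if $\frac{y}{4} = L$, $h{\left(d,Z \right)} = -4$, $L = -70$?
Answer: $1060$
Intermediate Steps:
$y = -280$ ($y = 4 \left(-70\right) = -280$)
$-60 + y h{\left(-11,12 \right)} = -60 - -1120 = -60 + 1120 = 1060$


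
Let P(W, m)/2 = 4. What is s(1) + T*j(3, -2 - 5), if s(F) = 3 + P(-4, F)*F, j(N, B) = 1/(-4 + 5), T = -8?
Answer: 3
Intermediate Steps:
j(N, B) = 1 (j(N, B) = 1/1 = 1)
P(W, m) = 8 (P(W, m) = 2*4 = 8)
s(F) = 3 + 8*F
s(1) + T*j(3, -2 - 5) = (3 + 8*1) - 8*1 = (3 + 8) - 8 = 11 - 8 = 3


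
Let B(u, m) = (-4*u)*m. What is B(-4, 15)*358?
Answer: 85920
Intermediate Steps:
B(u, m) = -4*m*u
B(-4, 15)*358 = -4*15*(-4)*358 = 240*358 = 85920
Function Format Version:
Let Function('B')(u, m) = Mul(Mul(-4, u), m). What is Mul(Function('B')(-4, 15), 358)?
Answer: 85920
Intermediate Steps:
Function('B')(u, m) = Mul(-4, m, u)
Mul(Function('B')(-4, 15), 358) = Mul(Mul(-4, 15, -4), 358) = Mul(240, 358) = 85920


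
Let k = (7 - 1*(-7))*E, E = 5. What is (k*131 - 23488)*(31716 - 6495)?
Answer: -361114278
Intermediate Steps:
k = 70 (k = (7 - 1*(-7))*5 = (7 + 7)*5 = 14*5 = 70)
(k*131 - 23488)*(31716 - 6495) = (70*131 - 23488)*(31716 - 6495) = (9170 - 23488)*25221 = -14318*25221 = -361114278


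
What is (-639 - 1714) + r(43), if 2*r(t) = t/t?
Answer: -4705/2 ≈ -2352.5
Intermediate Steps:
r(t) = 1/2 (r(t) = (t/t)/2 = (1/2)*1 = 1/2)
(-639 - 1714) + r(43) = (-639 - 1714) + 1/2 = -2353 + 1/2 = -4705/2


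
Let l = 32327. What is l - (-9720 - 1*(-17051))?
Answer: 24996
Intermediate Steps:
l - (-9720 - 1*(-17051)) = 32327 - (-9720 - 1*(-17051)) = 32327 - (-9720 + 17051) = 32327 - 1*7331 = 32327 - 7331 = 24996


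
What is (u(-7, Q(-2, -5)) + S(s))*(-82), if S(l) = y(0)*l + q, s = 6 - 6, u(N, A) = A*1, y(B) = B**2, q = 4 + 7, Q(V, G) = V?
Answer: -738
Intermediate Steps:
q = 11
u(N, A) = A
s = 0
S(l) = 11 (S(l) = 0**2*l + 11 = 0*l + 11 = 0 + 11 = 11)
(u(-7, Q(-2, -5)) + S(s))*(-82) = (-2 + 11)*(-82) = 9*(-82) = -738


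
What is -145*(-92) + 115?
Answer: 13455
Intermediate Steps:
-145*(-92) + 115 = 13340 + 115 = 13455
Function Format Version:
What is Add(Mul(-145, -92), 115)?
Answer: 13455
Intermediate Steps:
Add(Mul(-145, -92), 115) = Add(13340, 115) = 13455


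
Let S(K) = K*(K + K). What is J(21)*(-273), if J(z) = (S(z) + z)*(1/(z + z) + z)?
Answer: -10365537/2 ≈ -5.1828e+6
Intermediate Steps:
S(K) = 2*K² (S(K) = K*(2*K) = 2*K²)
J(z) = (z + 1/(2*z))*(z + 2*z²) (J(z) = (2*z² + z)*(1/(z + z) + z) = (z + 2*z²)*(1/(2*z) + z) = (z + 2*z²)*(z + 1/(2*z)) = (z + 1/(2*z))*(z + 2*z²))
J(21)*(-273) = (½ + 21 + 21² + 2*21³)*(-273) = (½ + 21 + 441 + 2*9261)*(-273) = (½ + 21 + 441 + 18522)*(-273) = (37969/2)*(-273) = -10365537/2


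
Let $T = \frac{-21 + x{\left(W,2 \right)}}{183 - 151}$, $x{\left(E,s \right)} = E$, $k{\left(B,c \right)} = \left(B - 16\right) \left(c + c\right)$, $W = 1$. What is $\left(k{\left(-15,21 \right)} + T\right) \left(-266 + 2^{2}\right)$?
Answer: $\frac{1365151}{4} \approx 3.4129 \cdot 10^{5}$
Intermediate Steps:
$k{\left(B,c \right)} = 2 c \left(-16 + B\right)$ ($k{\left(B,c \right)} = \left(-16 + B\right) 2 c = 2 c \left(-16 + B\right)$)
$T = - \frac{5}{8}$ ($T = \frac{-21 + 1}{183 - 151} = - \frac{20}{32} = \left(-20\right) \frac{1}{32} = - \frac{5}{8} \approx -0.625$)
$\left(k{\left(-15,21 \right)} + T\right) \left(-266 + 2^{2}\right) = \left(2 \cdot 21 \left(-16 - 15\right) - \frac{5}{8}\right) \left(-266 + 2^{2}\right) = \left(2 \cdot 21 \left(-31\right) - \frac{5}{8}\right) \left(-266 + 4\right) = \left(-1302 - \frac{5}{8}\right) \left(-262\right) = \left(- \frac{10421}{8}\right) \left(-262\right) = \frac{1365151}{4}$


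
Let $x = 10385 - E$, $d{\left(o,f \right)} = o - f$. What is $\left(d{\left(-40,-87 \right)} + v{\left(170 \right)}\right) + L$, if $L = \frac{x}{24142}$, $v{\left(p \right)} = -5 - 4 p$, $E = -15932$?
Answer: $- \frac{15376279}{24142} \approx -636.91$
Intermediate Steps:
$x = 26317$ ($x = 10385 - -15932 = 10385 + 15932 = 26317$)
$L = \frac{26317}{24142} \approx 1.0901$
$\left(d{\left(-40,-87 \right)} + v{\left(170 \right)}\right) + L = \left(\left(-40 - -87\right) - 685\right) + \frac{26317}{24142} = \left(\left(-40 + 87\right) - 685\right) + \frac{26317}{24142} = \left(47 - 685\right) + \frac{26317}{24142} = -638 + \frac{26317}{24142} = - \frac{15376279}{24142}$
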